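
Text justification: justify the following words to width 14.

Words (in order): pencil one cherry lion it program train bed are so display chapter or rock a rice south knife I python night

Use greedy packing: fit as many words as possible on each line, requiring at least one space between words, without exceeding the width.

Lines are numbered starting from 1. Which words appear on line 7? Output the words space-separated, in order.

Line 1: ['pencil', 'one'] (min_width=10, slack=4)
Line 2: ['cherry', 'lion', 'it'] (min_width=14, slack=0)
Line 3: ['program', 'train'] (min_width=13, slack=1)
Line 4: ['bed', 'are', 'so'] (min_width=10, slack=4)
Line 5: ['display'] (min_width=7, slack=7)
Line 6: ['chapter', 'or'] (min_width=10, slack=4)
Line 7: ['rock', 'a', 'rice'] (min_width=11, slack=3)
Line 8: ['south', 'knife', 'I'] (min_width=13, slack=1)
Line 9: ['python', 'night'] (min_width=12, slack=2)

Answer: rock a rice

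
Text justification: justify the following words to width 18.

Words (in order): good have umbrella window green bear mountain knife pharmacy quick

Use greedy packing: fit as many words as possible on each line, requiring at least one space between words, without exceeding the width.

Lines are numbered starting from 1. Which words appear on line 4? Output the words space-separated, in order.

Answer: pharmacy quick

Derivation:
Line 1: ['good', 'have', 'umbrella'] (min_width=18, slack=0)
Line 2: ['window', 'green', 'bear'] (min_width=17, slack=1)
Line 3: ['mountain', 'knife'] (min_width=14, slack=4)
Line 4: ['pharmacy', 'quick'] (min_width=14, slack=4)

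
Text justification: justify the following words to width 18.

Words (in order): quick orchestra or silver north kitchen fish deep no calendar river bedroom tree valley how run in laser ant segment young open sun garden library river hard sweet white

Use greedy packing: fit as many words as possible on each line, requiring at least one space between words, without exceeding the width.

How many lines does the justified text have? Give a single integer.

Line 1: ['quick', 'orchestra', 'or'] (min_width=18, slack=0)
Line 2: ['silver', 'north'] (min_width=12, slack=6)
Line 3: ['kitchen', 'fish', 'deep'] (min_width=17, slack=1)
Line 4: ['no', 'calendar', 'river'] (min_width=17, slack=1)
Line 5: ['bedroom', 'tree'] (min_width=12, slack=6)
Line 6: ['valley', 'how', 'run', 'in'] (min_width=17, slack=1)
Line 7: ['laser', 'ant', 'segment'] (min_width=17, slack=1)
Line 8: ['young', 'open', 'sun'] (min_width=14, slack=4)
Line 9: ['garden', 'library'] (min_width=14, slack=4)
Line 10: ['river', 'hard', 'sweet'] (min_width=16, slack=2)
Line 11: ['white'] (min_width=5, slack=13)
Total lines: 11

Answer: 11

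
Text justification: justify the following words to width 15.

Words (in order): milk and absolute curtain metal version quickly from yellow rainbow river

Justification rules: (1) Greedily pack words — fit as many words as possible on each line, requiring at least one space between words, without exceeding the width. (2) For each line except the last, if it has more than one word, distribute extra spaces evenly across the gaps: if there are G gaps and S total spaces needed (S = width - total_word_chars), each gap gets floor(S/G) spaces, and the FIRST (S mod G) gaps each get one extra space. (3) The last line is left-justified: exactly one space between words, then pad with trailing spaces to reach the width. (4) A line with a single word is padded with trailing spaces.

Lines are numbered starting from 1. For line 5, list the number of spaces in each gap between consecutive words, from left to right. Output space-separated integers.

Answer: 5

Derivation:
Line 1: ['milk', 'and'] (min_width=8, slack=7)
Line 2: ['absolute'] (min_width=8, slack=7)
Line 3: ['curtain', 'metal'] (min_width=13, slack=2)
Line 4: ['version', 'quickly'] (min_width=15, slack=0)
Line 5: ['from', 'yellow'] (min_width=11, slack=4)
Line 6: ['rainbow', 'river'] (min_width=13, slack=2)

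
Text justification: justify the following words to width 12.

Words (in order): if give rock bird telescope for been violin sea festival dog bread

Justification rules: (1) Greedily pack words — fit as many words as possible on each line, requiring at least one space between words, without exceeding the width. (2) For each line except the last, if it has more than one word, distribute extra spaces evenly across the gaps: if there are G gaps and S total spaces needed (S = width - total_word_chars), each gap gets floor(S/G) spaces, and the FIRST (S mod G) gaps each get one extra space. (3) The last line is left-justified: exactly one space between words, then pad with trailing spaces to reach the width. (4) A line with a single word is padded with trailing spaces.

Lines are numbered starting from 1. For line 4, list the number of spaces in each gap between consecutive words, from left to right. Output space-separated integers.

Answer: 5

Derivation:
Line 1: ['if', 'give', 'rock'] (min_width=12, slack=0)
Line 2: ['bird'] (min_width=4, slack=8)
Line 3: ['telescope'] (min_width=9, slack=3)
Line 4: ['for', 'been'] (min_width=8, slack=4)
Line 5: ['violin', 'sea'] (min_width=10, slack=2)
Line 6: ['festival', 'dog'] (min_width=12, slack=0)
Line 7: ['bread'] (min_width=5, slack=7)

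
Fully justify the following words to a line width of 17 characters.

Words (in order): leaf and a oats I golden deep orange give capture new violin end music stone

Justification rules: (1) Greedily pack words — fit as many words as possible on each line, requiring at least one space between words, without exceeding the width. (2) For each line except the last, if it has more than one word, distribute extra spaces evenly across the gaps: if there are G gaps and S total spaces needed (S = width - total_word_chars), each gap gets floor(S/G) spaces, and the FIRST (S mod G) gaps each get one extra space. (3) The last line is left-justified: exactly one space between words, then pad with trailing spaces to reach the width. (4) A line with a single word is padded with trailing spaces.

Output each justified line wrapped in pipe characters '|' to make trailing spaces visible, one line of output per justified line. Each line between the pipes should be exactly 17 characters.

Line 1: ['leaf', 'and', 'a', 'oats', 'I'] (min_width=17, slack=0)
Line 2: ['golden', 'deep'] (min_width=11, slack=6)
Line 3: ['orange', 'give'] (min_width=11, slack=6)
Line 4: ['capture', 'new'] (min_width=11, slack=6)
Line 5: ['violin', 'end', 'music'] (min_width=16, slack=1)
Line 6: ['stone'] (min_width=5, slack=12)

Answer: |leaf and a oats I|
|golden       deep|
|orange       give|
|capture       new|
|violin  end music|
|stone            |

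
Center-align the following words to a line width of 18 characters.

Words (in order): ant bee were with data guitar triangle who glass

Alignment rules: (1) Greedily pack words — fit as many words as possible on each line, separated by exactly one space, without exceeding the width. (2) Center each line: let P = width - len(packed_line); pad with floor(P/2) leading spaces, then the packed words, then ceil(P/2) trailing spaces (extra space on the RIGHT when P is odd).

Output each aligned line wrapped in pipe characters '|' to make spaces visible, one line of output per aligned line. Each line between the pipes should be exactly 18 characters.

Line 1: ['ant', 'bee', 'were', 'with'] (min_width=17, slack=1)
Line 2: ['data', 'guitar'] (min_width=11, slack=7)
Line 3: ['triangle', 'who', 'glass'] (min_width=18, slack=0)

Answer: |ant bee were with |
|   data guitar    |
|triangle who glass|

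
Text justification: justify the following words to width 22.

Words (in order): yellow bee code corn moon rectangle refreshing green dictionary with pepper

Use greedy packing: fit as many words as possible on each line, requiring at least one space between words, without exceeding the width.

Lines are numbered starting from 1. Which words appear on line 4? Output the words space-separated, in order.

Line 1: ['yellow', 'bee', 'code', 'corn'] (min_width=20, slack=2)
Line 2: ['moon', 'rectangle'] (min_width=14, slack=8)
Line 3: ['refreshing', 'green'] (min_width=16, slack=6)
Line 4: ['dictionary', 'with', 'pepper'] (min_width=22, slack=0)

Answer: dictionary with pepper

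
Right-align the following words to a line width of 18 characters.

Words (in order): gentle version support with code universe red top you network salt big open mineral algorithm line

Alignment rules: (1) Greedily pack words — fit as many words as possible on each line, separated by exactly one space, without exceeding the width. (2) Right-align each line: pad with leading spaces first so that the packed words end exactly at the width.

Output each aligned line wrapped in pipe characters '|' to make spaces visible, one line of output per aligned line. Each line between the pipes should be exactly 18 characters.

Line 1: ['gentle', 'version'] (min_width=14, slack=4)
Line 2: ['support', 'with', 'code'] (min_width=17, slack=1)
Line 3: ['universe', 'red', 'top'] (min_width=16, slack=2)
Line 4: ['you', 'network', 'salt'] (min_width=16, slack=2)
Line 5: ['big', 'open', 'mineral'] (min_width=16, slack=2)
Line 6: ['algorithm', 'line'] (min_width=14, slack=4)

Answer: |    gentle version|
| support with code|
|  universe red top|
|  you network salt|
|  big open mineral|
|    algorithm line|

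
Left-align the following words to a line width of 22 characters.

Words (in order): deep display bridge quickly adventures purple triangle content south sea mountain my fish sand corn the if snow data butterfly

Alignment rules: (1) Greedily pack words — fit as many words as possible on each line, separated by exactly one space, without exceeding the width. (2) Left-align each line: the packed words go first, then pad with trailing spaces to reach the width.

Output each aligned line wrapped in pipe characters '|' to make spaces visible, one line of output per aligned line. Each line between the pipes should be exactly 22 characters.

Line 1: ['deep', 'display', 'bridge'] (min_width=19, slack=3)
Line 2: ['quickly', 'adventures'] (min_width=18, slack=4)
Line 3: ['purple', 'triangle'] (min_width=15, slack=7)
Line 4: ['content', 'south', 'sea'] (min_width=17, slack=5)
Line 5: ['mountain', 'my', 'fish', 'sand'] (min_width=21, slack=1)
Line 6: ['corn', 'the', 'if', 'snow', 'data'] (min_width=21, slack=1)
Line 7: ['butterfly'] (min_width=9, slack=13)

Answer: |deep display bridge   |
|quickly adventures    |
|purple triangle       |
|content south sea     |
|mountain my fish sand |
|corn the if snow data |
|butterfly             |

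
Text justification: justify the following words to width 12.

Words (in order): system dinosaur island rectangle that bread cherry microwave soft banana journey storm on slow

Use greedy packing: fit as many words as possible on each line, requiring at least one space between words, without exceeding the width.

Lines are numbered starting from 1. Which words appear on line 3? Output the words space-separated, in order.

Answer: island

Derivation:
Line 1: ['system'] (min_width=6, slack=6)
Line 2: ['dinosaur'] (min_width=8, slack=4)
Line 3: ['island'] (min_width=6, slack=6)
Line 4: ['rectangle'] (min_width=9, slack=3)
Line 5: ['that', 'bread'] (min_width=10, slack=2)
Line 6: ['cherry'] (min_width=6, slack=6)
Line 7: ['microwave'] (min_width=9, slack=3)
Line 8: ['soft', 'banana'] (min_width=11, slack=1)
Line 9: ['journey'] (min_width=7, slack=5)
Line 10: ['storm', 'on'] (min_width=8, slack=4)
Line 11: ['slow'] (min_width=4, slack=8)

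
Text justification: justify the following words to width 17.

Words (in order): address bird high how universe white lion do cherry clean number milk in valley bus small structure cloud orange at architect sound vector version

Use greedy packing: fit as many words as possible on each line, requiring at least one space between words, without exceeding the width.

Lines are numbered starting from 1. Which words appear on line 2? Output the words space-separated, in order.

Answer: how universe

Derivation:
Line 1: ['address', 'bird', 'high'] (min_width=17, slack=0)
Line 2: ['how', 'universe'] (min_width=12, slack=5)
Line 3: ['white', 'lion', 'do'] (min_width=13, slack=4)
Line 4: ['cherry', 'clean'] (min_width=12, slack=5)
Line 5: ['number', 'milk', 'in'] (min_width=14, slack=3)
Line 6: ['valley', 'bus', 'small'] (min_width=16, slack=1)
Line 7: ['structure', 'cloud'] (min_width=15, slack=2)
Line 8: ['orange', 'at'] (min_width=9, slack=8)
Line 9: ['architect', 'sound'] (min_width=15, slack=2)
Line 10: ['vector', 'version'] (min_width=14, slack=3)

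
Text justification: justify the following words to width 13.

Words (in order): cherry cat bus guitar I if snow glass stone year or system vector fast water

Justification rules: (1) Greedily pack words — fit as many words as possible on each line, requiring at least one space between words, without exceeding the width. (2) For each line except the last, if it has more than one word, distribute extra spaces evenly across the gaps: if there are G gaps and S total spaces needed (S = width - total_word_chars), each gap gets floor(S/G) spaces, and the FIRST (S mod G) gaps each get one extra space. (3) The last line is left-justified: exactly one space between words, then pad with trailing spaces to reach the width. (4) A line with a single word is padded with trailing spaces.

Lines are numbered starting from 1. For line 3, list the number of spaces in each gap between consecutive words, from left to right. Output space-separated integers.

Answer: 1 1

Derivation:
Line 1: ['cherry', 'cat'] (min_width=10, slack=3)
Line 2: ['bus', 'guitar', 'I'] (min_width=12, slack=1)
Line 3: ['if', 'snow', 'glass'] (min_width=13, slack=0)
Line 4: ['stone', 'year', 'or'] (min_width=13, slack=0)
Line 5: ['system', 'vector'] (min_width=13, slack=0)
Line 6: ['fast', 'water'] (min_width=10, slack=3)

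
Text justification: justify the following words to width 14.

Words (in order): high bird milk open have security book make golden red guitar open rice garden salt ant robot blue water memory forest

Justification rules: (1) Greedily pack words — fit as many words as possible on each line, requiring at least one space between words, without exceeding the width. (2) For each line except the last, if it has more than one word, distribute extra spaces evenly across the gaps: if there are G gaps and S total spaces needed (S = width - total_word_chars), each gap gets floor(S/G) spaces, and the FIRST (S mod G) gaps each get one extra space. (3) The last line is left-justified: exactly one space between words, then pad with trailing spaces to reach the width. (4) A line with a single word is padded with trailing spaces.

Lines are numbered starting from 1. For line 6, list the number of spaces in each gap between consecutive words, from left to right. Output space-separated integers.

Line 1: ['high', 'bird', 'milk'] (min_width=14, slack=0)
Line 2: ['open', 'have'] (min_width=9, slack=5)
Line 3: ['security', 'book'] (min_width=13, slack=1)
Line 4: ['make', 'golden'] (min_width=11, slack=3)
Line 5: ['red', 'guitar'] (min_width=10, slack=4)
Line 6: ['open', 'rice'] (min_width=9, slack=5)
Line 7: ['garden', 'salt'] (min_width=11, slack=3)
Line 8: ['ant', 'robot', 'blue'] (min_width=14, slack=0)
Line 9: ['water', 'memory'] (min_width=12, slack=2)
Line 10: ['forest'] (min_width=6, slack=8)

Answer: 6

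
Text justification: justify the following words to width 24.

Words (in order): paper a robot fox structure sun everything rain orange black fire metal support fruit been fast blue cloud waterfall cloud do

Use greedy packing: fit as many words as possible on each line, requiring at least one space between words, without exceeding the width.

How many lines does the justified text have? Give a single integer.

Line 1: ['paper', 'a', 'robot', 'fox'] (min_width=17, slack=7)
Line 2: ['structure', 'sun', 'everything'] (min_width=24, slack=0)
Line 3: ['rain', 'orange', 'black', 'fire'] (min_width=22, slack=2)
Line 4: ['metal', 'support', 'fruit', 'been'] (min_width=24, slack=0)
Line 5: ['fast', 'blue', 'cloud'] (min_width=15, slack=9)
Line 6: ['waterfall', 'cloud', 'do'] (min_width=18, slack=6)
Total lines: 6

Answer: 6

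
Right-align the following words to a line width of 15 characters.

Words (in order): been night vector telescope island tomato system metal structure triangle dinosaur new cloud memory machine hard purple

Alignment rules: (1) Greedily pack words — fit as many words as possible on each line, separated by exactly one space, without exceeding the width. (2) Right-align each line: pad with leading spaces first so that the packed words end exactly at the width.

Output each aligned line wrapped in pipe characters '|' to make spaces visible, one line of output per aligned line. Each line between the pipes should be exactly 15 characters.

Line 1: ['been', 'night'] (min_width=10, slack=5)
Line 2: ['vector'] (min_width=6, slack=9)
Line 3: ['telescope'] (min_width=9, slack=6)
Line 4: ['island', 'tomato'] (min_width=13, slack=2)
Line 5: ['system', 'metal'] (min_width=12, slack=3)
Line 6: ['structure'] (min_width=9, slack=6)
Line 7: ['triangle'] (min_width=8, slack=7)
Line 8: ['dinosaur', 'new'] (min_width=12, slack=3)
Line 9: ['cloud', 'memory'] (min_width=12, slack=3)
Line 10: ['machine', 'hard'] (min_width=12, slack=3)
Line 11: ['purple'] (min_width=6, slack=9)

Answer: |     been night|
|         vector|
|      telescope|
|  island tomato|
|   system metal|
|      structure|
|       triangle|
|   dinosaur new|
|   cloud memory|
|   machine hard|
|         purple|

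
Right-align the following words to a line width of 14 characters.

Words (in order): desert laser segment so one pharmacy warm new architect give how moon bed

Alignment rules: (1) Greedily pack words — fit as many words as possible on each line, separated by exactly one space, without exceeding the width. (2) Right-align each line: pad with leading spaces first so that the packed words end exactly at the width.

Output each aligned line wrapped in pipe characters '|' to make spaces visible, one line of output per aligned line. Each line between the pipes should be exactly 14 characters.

Line 1: ['desert', 'laser'] (min_width=12, slack=2)
Line 2: ['segment', 'so', 'one'] (min_width=14, slack=0)
Line 3: ['pharmacy', 'warm'] (min_width=13, slack=1)
Line 4: ['new', 'architect'] (min_width=13, slack=1)
Line 5: ['give', 'how', 'moon'] (min_width=13, slack=1)
Line 6: ['bed'] (min_width=3, slack=11)

Answer: |  desert laser|
|segment so one|
| pharmacy warm|
| new architect|
| give how moon|
|           bed|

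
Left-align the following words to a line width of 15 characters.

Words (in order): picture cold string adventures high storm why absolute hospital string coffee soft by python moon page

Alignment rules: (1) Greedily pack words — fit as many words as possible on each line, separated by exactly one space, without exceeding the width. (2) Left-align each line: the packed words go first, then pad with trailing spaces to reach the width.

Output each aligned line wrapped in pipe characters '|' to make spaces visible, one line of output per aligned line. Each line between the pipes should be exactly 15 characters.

Line 1: ['picture', 'cold'] (min_width=12, slack=3)
Line 2: ['string'] (min_width=6, slack=9)
Line 3: ['adventures', 'high'] (min_width=15, slack=0)
Line 4: ['storm', 'why'] (min_width=9, slack=6)
Line 5: ['absolute'] (min_width=8, slack=7)
Line 6: ['hospital', 'string'] (min_width=15, slack=0)
Line 7: ['coffee', 'soft', 'by'] (min_width=14, slack=1)
Line 8: ['python', 'moon'] (min_width=11, slack=4)
Line 9: ['page'] (min_width=4, slack=11)

Answer: |picture cold   |
|string         |
|adventures high|
|storm why      |
|absolute       |
|hospital string|
|coffee soft by |
|python moon    |
|page           |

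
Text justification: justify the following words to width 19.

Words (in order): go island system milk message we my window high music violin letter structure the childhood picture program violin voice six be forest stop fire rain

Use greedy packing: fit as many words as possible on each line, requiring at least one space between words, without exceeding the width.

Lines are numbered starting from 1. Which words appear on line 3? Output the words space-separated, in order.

Line 1: ['go', 'island', 'system'] (min_width=16, slack=3)
Line 2: ['milk', 'message', 'we', 'my'] (min_width=18, slack=1)
Line 3: ['window', 'high', 'music'] (min_width=17, slack=2)
Line 4: ['violin', 'letter'] (min_width=13, slack=6)
Line 5: ['structure', 'the'] (min_width=13, slack=6)
Line 6: ['childhood', 'picture'] (min_width=17, slack=2)
Line 7: ['program', 'violin'] (min_width=14, slack=5)
Line 8: ['voice', 'six', 'be', 'forest'] (min_width=19, slack=0)
Line 9: ['stop', 'fire', 'rain'] (min_width=14, slack=5)

Answer: window high music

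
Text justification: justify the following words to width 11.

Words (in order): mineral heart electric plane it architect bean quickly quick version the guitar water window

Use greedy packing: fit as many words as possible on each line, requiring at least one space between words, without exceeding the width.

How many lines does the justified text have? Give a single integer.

Line 1: ['mineral'] (min_width=7, slack=4)
Line 2: ['heart'] (min_width=5, slack=6)
Line 3: ['electric'] (min_width=8, slack=3)
Line 4: ['plane', 'it'] (min_width=8, slack=3)
Line 5: ['architect'] (min_width=9, slack=2)
Line 6: ['bean'] (min_width=4, slack=7)
Line 7: ['quickly'] (min_width=7, slack=4)
Line 8: ['quick'] (min_width=5, slack=6)
Line 9: ['version', 'the'] (min_width=11, slack=0)
Line 10: ['guitar'] (min_width=6, slack=5)
Line 11: ['water'] (min_width=5, slack=6)
Line 12: ['window'] (min_width=6, slack=5)
Total lines: 12

Answer: 12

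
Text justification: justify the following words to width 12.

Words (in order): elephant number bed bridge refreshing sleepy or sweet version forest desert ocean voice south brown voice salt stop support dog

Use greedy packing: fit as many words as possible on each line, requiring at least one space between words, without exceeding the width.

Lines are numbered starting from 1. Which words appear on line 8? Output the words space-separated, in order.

Line 1: ['elephant'] (min_width=8, slack=4)
Line 2: ['number', 'bed'] (min_width=10, slack=2)
Line 3: ['bridge'] (min_width=6, slack=6)
Line 4: ['refreshing'] (min_width=10, slack=2)
Line 5: ['sleepy', 'or'] (min_width=9, slack=3)
Line 6: ['sweet'] (min_width=5, slack=7)
Line 7: ['version'] (min_width=7, slack=5)
Line 8: ['forest'] (min_width=6, slack=6)
Line 9: ['desert', 'ocean'] (min_width=12, slack=0)
Line 10: ['voice', 'south'] (min_width=11, slack=1)
Line 11: ['brown', 'voice'] (min_width=11, slack=1)
Line 12: ['salt', 'stop'] (min_width=9, slack=3)
Line 13: ['support', 'dog'] (min_width=11, slack=1)

Answer: forest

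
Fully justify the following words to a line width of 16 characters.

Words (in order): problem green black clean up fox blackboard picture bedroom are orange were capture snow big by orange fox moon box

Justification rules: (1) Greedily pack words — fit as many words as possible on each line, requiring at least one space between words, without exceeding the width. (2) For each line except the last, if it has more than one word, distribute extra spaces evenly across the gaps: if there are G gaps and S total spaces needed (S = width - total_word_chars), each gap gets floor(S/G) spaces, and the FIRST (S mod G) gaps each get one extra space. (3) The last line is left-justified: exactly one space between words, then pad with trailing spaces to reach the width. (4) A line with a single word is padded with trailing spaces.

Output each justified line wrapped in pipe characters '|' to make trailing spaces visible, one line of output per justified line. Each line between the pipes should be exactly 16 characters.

Answer: |problem    green|
|black  clean  up|
|fox   blackboard|
|picture  bedroom|
|are  orange were|
|capture snow big|
|by   orange  fox|
|moon box        |

Derivation:
Line 1: ['problem', 'green'] (min_width=13, slack=3)
Line 2: ['black', 'clean', 'up'] (min_width=14, slack=2)
Line 3: ['fox', 'blackboard'] (min_width=14, slack=2)
Line 4: ['picture', 'bedroom'] (min_width=15, slack=1)
Line 5: ['are', 'orange', 'were'] (min_width=15, slack=1)
Line 6: ['capture', 'snow', 'big'] (min_width=16, slack=0)
Line 7: ['by', 'orange', 'fox'] (min_width=13, slack=3)
Line 8: ['moon', 'box'] (min_width=8, slack=8)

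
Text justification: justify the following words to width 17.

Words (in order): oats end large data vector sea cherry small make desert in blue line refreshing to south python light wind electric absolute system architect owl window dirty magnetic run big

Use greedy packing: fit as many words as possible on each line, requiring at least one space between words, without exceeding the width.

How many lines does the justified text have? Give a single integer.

Line 1: ['oats', 'end', 'large'] (min_width=14, slack=3)
Line 2: ['data', 'vector', 'sea'] (min_width=15, slack=2)
Line 3: ['cherry', 'small', 'make'] (min_width=17, slack=0)
Line 4: ['desert', 'in', 'blue'] (min_width=14, slack=3)
Line 5: ['line', 'refreshing'] (min_width=15, slack=2)
Line 6: ['to', 'south', 'python'] (min_width=15, slack=2)
Line 7: ['light', 'wind'] (min_width=10, slack=7)
Line 8: ['electric', 'absolute'] (min_width=17, slack=0)
Line 9: ['system', 'architect'] (min_width=16, slack=1)
Line 10: ['owl', 'window', 'dirty'] (min_width=16, slack=1)
Line 11: ['magnetic', 'run', 'big'] (min_width=16, slack=1)
Total lines: 11

Answer: 11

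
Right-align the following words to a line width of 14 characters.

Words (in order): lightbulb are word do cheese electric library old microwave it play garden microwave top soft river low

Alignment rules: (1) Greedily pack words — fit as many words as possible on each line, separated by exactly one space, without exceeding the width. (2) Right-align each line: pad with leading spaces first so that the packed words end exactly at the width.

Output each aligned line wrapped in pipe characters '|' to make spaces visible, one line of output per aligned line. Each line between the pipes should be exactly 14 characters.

Answer: | lightbulb are|
|word do cheese|
|      electric|
|   library old|
|  microwave it|
|   play garden|
| microwave top|
|soft river low|

Derivation:
Line 1: ['lightbulb', 'are'] (min_width=13, slack=1)
Line 2: ['word', 'do', 'cheese'] (min_width=14, slack=0)
Line 3: ['electric'] (min_width=8, slack=6)
Line 4: ['library', 'old'] (min_width=11, slack=3)
Line 5: ['microwave', 'it'] (min_width=12, slack=2)
Line 6: ['play', 'garden'] (min_width=11, slack=3)
Line 7: ['microwave', 'top'] (min_width=13, slack=1)
Line 8: ['soft', 'river', 'low'] (min_width=14, slack=0)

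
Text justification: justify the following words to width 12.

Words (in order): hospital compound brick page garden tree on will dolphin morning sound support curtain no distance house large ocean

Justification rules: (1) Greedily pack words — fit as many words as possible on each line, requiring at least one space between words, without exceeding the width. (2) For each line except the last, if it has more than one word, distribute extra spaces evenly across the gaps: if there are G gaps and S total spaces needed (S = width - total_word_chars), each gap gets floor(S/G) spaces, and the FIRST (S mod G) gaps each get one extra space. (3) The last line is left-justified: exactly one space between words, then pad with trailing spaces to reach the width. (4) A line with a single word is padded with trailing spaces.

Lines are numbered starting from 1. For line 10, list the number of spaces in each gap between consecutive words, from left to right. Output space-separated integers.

Line 1: ['hospital'] (min_width=8, slack=4)
Line 2: ['compound'] (min_width=8, slack=4)
Line 3: ['brick', 'page'] (min_width=10, slack=2)
Line 4: ['garden', 'tree'] (min_width=11, slack=1)
Line 5: ['on', 'will'] (min_width=7, slack=5)
Line 6: ['dolphin'] (min_width=7, slack=5)
Line 7: ['morning'] (min_width=7, slack=5)
Line 8: ['sound'] (min_width=5, slack=7)
Line 9: ['support'] (min_width=7, slack=5)
Line 10: ['curtain', 'no'] (min_width=10, slack=2)
Line 11: ['distance'] (min_width=8, slack=4)
Line 12: ['house', 'large'] (min_width=11, slack=1)
Line 13: ['ocean'] (min_width=5, slack=7)

Answer: 3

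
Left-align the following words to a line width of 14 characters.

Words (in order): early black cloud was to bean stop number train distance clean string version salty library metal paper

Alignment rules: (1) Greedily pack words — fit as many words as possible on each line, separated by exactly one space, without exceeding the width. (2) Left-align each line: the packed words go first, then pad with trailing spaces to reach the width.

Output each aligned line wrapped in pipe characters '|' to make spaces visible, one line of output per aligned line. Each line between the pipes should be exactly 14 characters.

Line 1: ['early', 'black'] (min_width=11, slack=3)
Line 2: ['cloud', 'was', 'to'] (min_width=12, slack=2)
Line 3: ['bean', 'stop'] (min_width=9, slack=5)
Line 4: ['number', 'train'] (min_width=12, slack=2)
Line 5: ['distance', 'clean'] (min_width=14, slack=0)
Line 6: ['string', 'version'] (min_width=14, slack=0)
Line 7: ['salty', 'library'] (min_width=13, slack=1)
Line 8: ['metal', 'paper'] (min_width=11, slack=3)

Answer: |early black   |
|cloud was to  |
|bean stop     |
|number train  |
|distance clean|
|string version|
|salty library |
|metal paper   |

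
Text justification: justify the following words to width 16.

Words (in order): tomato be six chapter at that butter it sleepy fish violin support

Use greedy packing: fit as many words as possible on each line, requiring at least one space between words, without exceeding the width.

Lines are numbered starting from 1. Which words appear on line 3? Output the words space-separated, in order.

Answer: butter it sleepy

Derivation:
Line 1: ['tomato', 'be', 'six'] (min_width=13, slack=3)
Line 2: ['chapter', 'at', 'that'] (min_width=15, slack=1)
Line 3: ['butter', 'it', 'sleepy'] (min_width=16, slack=0)
Line 4: ['fish', 'violin'] (min_width=11, slack=5)
Line 5: ['support'] (min_width=7, slack=9)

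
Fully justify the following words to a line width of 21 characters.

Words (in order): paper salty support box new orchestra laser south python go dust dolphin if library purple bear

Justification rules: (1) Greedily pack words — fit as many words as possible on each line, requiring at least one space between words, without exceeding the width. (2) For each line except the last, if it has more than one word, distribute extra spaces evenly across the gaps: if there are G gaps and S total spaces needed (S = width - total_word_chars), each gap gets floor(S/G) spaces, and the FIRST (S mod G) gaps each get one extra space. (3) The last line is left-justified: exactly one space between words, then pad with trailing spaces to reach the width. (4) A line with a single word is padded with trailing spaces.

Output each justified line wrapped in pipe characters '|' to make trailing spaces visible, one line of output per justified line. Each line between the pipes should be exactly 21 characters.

Line 1: ['paper', 'salty', 'support'] (min_width=19, slack=2)
Line 2: ['box', 'new', 'orchestra'] (min_width=17, slack=4)
Line 3: ['laser', 'south', 'python', 'go'] (min_width=21, slack=0)
Line 4: ['dust', 'dolphin', 'if'] (min_width=15, slack=6)
Line 5: ['library', 'purple', 'bear'] (min_width=19, slack=2)

Answer: |paper  salty  support|
|box   new   orchestra|
|laser south python go|
|dust    dolphin    if|
|library purple bear  |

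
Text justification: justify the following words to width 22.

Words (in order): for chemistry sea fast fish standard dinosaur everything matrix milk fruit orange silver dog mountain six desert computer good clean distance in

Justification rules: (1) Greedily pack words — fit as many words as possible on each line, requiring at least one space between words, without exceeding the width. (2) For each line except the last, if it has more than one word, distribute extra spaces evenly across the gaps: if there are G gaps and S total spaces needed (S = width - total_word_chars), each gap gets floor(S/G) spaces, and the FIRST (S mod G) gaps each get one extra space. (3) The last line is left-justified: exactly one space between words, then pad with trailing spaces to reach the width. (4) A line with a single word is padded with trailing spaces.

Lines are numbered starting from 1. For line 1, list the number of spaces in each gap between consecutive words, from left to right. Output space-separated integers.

Answer: 1 1 1

Derivation:
Line 1: ['for', 'chemistry', 'sea', 'fast'] (min_width=22, slack=0)
Line 2: ['fish', 'standard', 'dinosaur'] (min_width=22, slack=0)
Line 3: ['everything', 'matrix', 'milk'] (min_width=22, slack=0)
Line 4: ['fruit', 'orange', 'silver'] (min_width=19, slack=3)
Line 5: ['dog', 'mountain', 'six'] (min_width=16, slack=6)
Line 6: ['desert', 'computer', 'good'] (min_width=20, slack=2)
Line 7: ['clean', 'distance', 'in'] (min_width=17, slack=5)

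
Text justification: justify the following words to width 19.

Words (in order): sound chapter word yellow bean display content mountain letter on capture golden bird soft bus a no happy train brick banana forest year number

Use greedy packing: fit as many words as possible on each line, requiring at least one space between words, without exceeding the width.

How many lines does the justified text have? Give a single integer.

Answer: 8

Derivation:
Line 1: ['sound', 'chapter', 'word'] (min_width=18, slack=1)
Line 2: ['yellow', 'bean', 'display'] (min_width=19, slack=0)
Line 3: ['content', 'mountain'] (min_width=16, slack=3)
Line 4: ['letter', 'on', 'capture'] (min_width=17, slack=2)
Line 5: ['golden', 'bird', 'soft'] (min_width=16, slack=3)
Line 6: ['bus', 'a', 'no', 'happy'] (min_width=14, slack=5)
Line 7: ['train', 'brick', 'banana'] (min_width=18, slack=1)
Line 8: ['forest', 'year', 'number'] (min_width=18, slack=1)
Total lines: 8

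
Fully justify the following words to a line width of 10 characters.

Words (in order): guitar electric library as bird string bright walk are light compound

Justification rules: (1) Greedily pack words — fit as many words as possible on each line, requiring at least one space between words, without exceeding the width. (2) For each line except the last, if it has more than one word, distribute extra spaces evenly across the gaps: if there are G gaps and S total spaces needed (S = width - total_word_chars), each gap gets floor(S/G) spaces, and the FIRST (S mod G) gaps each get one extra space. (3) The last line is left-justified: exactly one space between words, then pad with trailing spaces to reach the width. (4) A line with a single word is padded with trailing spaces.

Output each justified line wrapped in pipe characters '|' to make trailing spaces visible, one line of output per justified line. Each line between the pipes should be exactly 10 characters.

Line 1: ['guitar'] (min_width=6, slack=4)
Line 2: ['electric'] (min_width=8, slack=2)
Line 3: ['library', 'as'] (min_width=10, slack=0)
Line 4: ['bird'] (min_width=4, slack=6)
Line 5: ['string'] (min_width=6, slack=4)
Line 6: ['bright'] (min_width=6, slack=4)
Line 7: ['walk', 'are'] (min_width=8, slack=2)
Line 8: ['light'] (min_width=5, slack=5)
Line 9: ['compound'] (min_width=8, slack=2)

Answer: |guitar    |
|electric  |
|library as|
|bird      |
|string    |
|bright    |
|walk   are|
|light     |
|compound  |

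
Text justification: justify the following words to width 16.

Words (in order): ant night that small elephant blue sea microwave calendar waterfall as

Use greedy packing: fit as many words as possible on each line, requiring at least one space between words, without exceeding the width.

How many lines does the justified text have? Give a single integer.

Line 1: ['ant', 'night', 'that'] (min_width=14, slack=2)
Line 2: ['small', 'elephant'] (min_width=14, slack=2)
Line 3: ['blue', 'sea'] (min_width=8, slack=8)
Line 4: ['microwave'] (min_width=9, slack=7)
Line 5: ['calendar'] (min_width=8, slack=8)
Line 6: ['waterfall', 'as'] (min_width=12, slack=4)
Total lines: 6

Answer: 6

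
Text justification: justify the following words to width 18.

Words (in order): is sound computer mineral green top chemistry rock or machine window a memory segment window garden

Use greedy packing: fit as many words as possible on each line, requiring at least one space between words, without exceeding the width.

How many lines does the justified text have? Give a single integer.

Answer: 6

Derivation:
Line 1: ['is', 'sound', 'computer'] (min_width=17, slack=1)
Line 2: ['mineral', 'green', 'top'] (min_width=17, slack=1)
Line 3: ['chemistry', 'rock', 'or'] (min_width=17, slack=1)
Line 4: ['machine', 'window', 'a'] (min_width=16, slack=2)
Line 5: ['memory', 'segment'] (min_width=14, slack=4)
Line 6: ['window', 'garden'] (min_width=13, slack=5)
Total lines: 6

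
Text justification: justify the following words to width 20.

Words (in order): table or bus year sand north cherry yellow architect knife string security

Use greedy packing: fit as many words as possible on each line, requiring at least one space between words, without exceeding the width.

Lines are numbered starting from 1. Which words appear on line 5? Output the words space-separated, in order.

Line 1: ['table', 'or', 'bus', 'year'] (min_width=17, slack=3)
Line 2: ['sand', 'north', 'cherry'] (min_width=17, slack=3)
Line 3: ['yellow', 'architect'] (min_width=16, slack=4)
Line 4: ['knife', 'string'] (min_width=12, slack=8)
Line 5: ['security'] (min_width=8, slack=12)

Answer: security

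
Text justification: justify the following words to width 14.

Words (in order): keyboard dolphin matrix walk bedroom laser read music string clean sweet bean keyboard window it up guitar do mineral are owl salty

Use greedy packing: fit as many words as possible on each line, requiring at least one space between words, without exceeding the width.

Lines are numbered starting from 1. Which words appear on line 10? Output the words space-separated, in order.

Answer: mineral are

Derivation:
Line 1: ['keyboard'] (min_width=8, slack=6)
Line 2: ['dolphin', 'matrix'] (min_width=14, slack=0)
Line 3: ['walk', 'bedroom'] (min_width=12, slack=2)
Line 4: ['laser', 'read'] (min_width=10, slack=4)
Line 5: ['music', 'string'] (min_width=12, slack=2)
Line 6: ['clean', 'sweet'] (min_width=11, slack=3)
Line 7: ['bean', 'keyboard'] (min_width=13, slack=1)
Line 8: ['window', 'it', 'up'] (min_width=12, slack=2)
Line 9: ['guitar', 'do'] (min_width=9, slack=5)
Line 10: ['mineral', 'are'] (min_width=11, slack=3)
Line 11: ['owl', 'salty'] (min_width=9, slack=5)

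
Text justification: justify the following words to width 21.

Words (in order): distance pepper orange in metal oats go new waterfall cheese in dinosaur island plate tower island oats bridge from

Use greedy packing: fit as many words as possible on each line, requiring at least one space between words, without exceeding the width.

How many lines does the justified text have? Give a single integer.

Answer: 7

Derivation:
Line 1: ['distance', 'pepper'] (min_width=15, slack=6)
Line 2: ['orange', 'in', 'metal', 'oats'] (min_width=20, slack=1)
Line 3: ['go', 'new', 'waterfall'] (min_width=16, slack=5)
Line 4: ['cheese', 'in', 'dinosaur'] (min_width=18, slack=3)
Line 5: ['island', 'plate', 'tower'] (min_width=18, slack=3)
Line 6: ['island', 'oats', 'bridge'] (min_width=18, slack=3)
Line 7: ['from'] (min_width=4, slack=17)
Total lines: 7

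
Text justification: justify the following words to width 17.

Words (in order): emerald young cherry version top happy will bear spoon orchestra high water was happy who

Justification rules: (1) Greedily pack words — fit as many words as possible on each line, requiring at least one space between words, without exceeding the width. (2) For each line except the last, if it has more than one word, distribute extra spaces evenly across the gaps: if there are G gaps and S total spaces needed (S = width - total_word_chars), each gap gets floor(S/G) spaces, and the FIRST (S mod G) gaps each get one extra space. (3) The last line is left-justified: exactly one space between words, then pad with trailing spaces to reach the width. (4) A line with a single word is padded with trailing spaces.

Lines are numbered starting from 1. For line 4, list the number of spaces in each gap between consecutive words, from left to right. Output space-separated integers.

Answer: 8

Derivation:
Line 1: ['emerald', 'young'] (min_width=13, slack=4)
Line 2: ['cherry', 'version'] (min_width=14, slack=3)
Line 3: ['top', 'happy', 'will'] (min_width=14, slack=3)
Line 4: ['bear', 'spoon'] (min_width=10, slack=7)
Line 5: ['orchestra', 'high'] (min_width=14, slack=3)
Line 6: ['water', 'was', 'happy'] (min_width=15, slack=2)
Line 7: ['who'] (min_width=3, slack=14)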